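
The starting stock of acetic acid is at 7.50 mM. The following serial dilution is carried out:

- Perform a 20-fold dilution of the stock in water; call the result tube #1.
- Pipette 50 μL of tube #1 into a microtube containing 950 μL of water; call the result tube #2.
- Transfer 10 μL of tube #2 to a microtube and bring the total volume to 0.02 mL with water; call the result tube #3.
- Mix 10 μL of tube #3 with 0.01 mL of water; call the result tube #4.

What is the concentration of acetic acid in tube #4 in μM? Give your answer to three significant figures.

Step 1: 20-fold → factor 20
Step 2: 50 μL + 950 μL = 1000 μL total → factor 1000/50 = 20
Step 3: 10 μL brought to 0.02 mL → factor 20/10 = 2
Step 4: 10 μL + 0.01 mL = 20 μL total → factor 20/10 = 2
Overall dilution factor = 20 × 20 × 2 × 2 = 1600
Final = 7.50 mM / 1600 = 0.004687 mM = 4.69 μM

4.69 μM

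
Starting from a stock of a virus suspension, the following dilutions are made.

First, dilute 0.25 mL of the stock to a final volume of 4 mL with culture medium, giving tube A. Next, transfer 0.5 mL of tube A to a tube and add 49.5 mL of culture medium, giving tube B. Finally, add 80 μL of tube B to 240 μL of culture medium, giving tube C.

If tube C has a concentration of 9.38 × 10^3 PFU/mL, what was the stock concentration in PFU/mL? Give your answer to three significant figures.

Step 1: 0.25 mL brought to 4 mL → factor 4/0.25 = 16
Step 2: 0.5 mL + 49.5 mL = 50 mL total → factor 50/0.5 = 100
Step 3: 80 μL + 240 μL = 320 μL total → factor 320/80 = 4
Overall dilution factor = 16 × 100 × 4 = 6400
Stock = 9.38 × 10^3 PFU/mL × 6400 = 6.00 × 10^7 PFU/mL

6.00 × 10^7 PFU/mL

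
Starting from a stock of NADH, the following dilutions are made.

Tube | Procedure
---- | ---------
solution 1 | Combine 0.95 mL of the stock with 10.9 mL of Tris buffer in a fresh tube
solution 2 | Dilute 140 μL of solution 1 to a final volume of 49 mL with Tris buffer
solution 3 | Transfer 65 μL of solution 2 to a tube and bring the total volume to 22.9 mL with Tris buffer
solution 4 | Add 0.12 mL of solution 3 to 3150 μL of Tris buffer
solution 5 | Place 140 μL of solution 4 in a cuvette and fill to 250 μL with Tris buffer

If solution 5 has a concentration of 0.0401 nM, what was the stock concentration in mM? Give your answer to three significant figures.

Step 1: 0.95 mL + 10.9 mL = 11.85 mL total → factor 11.85/0.95 = 12.474
Step 2: 140 μL brought to 49 mL → factor 49000/140 = 350
Step 3: 65 μL brought to 22.9 mL → factor 22900/65 = 352.31
Step 4: 0.12 mL + 3150 μL = 3.27 mL total → factor 3.27/0.12 = 27.25
Step 5: 140 μL brought to 250 μL → factor 250/140 = 1.7857
Overall dilution factor = 12.474 × 350 × 352.31 × 27.25 × 1.7857 = 7.4845 × 10^7
Stock = 0.0401 nM × 7.4845 × 10^7 = 3.001 × 10^6 nM = 3.00 mM

3.00 mM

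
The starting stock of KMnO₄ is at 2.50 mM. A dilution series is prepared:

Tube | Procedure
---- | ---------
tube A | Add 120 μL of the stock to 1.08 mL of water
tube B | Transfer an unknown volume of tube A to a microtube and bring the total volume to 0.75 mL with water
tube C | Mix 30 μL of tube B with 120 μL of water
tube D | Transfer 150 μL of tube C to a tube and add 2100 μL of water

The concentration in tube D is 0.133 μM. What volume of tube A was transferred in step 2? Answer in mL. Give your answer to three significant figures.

0.0299 mL

Step 1: 120 μL + 1.08 mL = 1200 μL total → factor 1200/120 = 10
Step 2: v brought to 0.75 mL → factor = 0.75 mL/v
Step 3: 30 μL + 120 μL = 150 μL total → factor 150/30 = 5
Step 4: 150 μL + 2100 μL = 2250 μL total → factor 2250/150 = 15
Product of known-step factors = 750
Overall factor = 2.50 mM / (0.133 μM) = 18797
Step-2 factor = 18797 / 750 = 25.063
v = 0.75 mL / 25.063 = 0.0299 mL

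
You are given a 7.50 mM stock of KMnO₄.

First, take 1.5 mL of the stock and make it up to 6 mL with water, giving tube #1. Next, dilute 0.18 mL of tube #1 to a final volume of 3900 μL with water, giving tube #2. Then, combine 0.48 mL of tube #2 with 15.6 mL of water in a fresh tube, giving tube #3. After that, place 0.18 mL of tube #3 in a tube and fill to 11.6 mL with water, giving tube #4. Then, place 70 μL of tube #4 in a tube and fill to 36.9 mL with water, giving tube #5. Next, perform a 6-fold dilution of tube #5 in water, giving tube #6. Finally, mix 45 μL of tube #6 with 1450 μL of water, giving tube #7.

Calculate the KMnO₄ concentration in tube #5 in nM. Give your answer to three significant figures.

0.0760 nM

Step 1: 1.5 mL brought to 6 mL → factor 6/1.5 = 4
Step 2: 0.18 mL brought to 3900 μL → factor 3.9/0.18 = 21.667
Step 3: 0.48 mL + 15.6 mL = 16.08 mL total → factor 16.08/0.48 = 33.5
Step 4: 0.18 mL brought to 11.6 mL → factor 11.6/0.18 = 64.444
Step 5: 70 μL brought to 36.9 mL → factor 36900/70 = 527.14
Dilution factor through tube #5 = 4 × 21.667 × 33.5 × 64.444 × 527.14 = 9.863 × 10^7
[tube #5] = 7.50 mM / 9.863 × 10^7 = 7.604 × 10^-8 mM = 0.0760 nM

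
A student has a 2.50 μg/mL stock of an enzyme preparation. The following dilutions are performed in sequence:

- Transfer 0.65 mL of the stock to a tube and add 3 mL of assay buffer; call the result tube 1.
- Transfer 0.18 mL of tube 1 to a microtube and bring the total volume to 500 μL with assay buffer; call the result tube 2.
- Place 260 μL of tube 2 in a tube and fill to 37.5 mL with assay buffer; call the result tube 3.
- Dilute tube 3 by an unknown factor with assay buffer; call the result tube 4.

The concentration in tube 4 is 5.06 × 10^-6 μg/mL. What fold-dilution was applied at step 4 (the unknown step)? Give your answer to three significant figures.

220-fold

Step 1: 0.65 mL + 3 mL = 3.65 mL total → factor 3.65/0.65 = 5.6154
Step 2: 0.18 mL brought to 500 μL → factor 0.5/0.18 = 2.7778
Step 3: 260 μL brought to 37.5 mL → factor 37500/260 = 144.23
Step 4: unknown factor x
Product of known-step factors = 2249.8
Overall factor = 2.50 μg/mL / (5.06 × 10^-6 μg/mL) = 4.9407 × 10^5
x = 4.9407 × 10^5 / 2249.8 = 220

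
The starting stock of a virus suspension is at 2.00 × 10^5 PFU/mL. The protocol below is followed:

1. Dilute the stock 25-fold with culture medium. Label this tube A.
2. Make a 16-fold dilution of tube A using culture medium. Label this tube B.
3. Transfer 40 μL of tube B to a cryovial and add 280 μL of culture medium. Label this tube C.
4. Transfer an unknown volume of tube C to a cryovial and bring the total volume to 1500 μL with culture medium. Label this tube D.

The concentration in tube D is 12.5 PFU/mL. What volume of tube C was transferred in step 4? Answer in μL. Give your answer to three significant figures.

Step 1: 25-fold → factor 25
Step 2: 16-fold → factor 16
Step 3: 40 μL + 280 μL = 320 μL total → factor 320/40 = 8
Step 4: v brought to 1500 μL → factor = 1500 μL/v
Product of known-step factors = 3200
Overall factor = 2.00 × 10^5 PFU/mL / (12.5 PFU/mL) = 16000
Step-4 factor = 16000 / 3200 = 5
v = 1500 μL / 5 = 300 μL

300 μL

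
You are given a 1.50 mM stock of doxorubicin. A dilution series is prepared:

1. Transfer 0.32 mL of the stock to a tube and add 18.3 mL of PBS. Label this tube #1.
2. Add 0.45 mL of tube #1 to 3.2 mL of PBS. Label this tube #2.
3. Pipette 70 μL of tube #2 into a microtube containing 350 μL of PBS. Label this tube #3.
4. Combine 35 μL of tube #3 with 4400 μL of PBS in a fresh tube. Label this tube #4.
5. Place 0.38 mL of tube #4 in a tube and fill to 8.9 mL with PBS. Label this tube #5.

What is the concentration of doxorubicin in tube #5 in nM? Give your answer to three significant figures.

Step 1: 0.32 mL + 18.3 mL = 18.62 mL total → factor 18.62/0.32 = 58.188
Step 2: 0.45 mL + 3.2 mL = 3.65 mL total → factor 3.65/0.45 = 8.1111
Step 3: 70 μL + 350 μL = 420 μL total → factor 420/70 = 6
Step 4: 35 μL + 4400 μL = 4435 μL total → factor 4435/35 = 126.71
Step 5: 0.38 mL brought to 8.9 mL → factor 8.9/0.38 = 23.421
Overall dilution factor = 58.188 × 8.1111 × 6 × 126.71 × 23.421 = 8.4041 × 10^6
Final = 1.50 mM / 8.4041 × 10^6 = 1.785 × 10^-7 mM = 0.178 nM

0.178 nM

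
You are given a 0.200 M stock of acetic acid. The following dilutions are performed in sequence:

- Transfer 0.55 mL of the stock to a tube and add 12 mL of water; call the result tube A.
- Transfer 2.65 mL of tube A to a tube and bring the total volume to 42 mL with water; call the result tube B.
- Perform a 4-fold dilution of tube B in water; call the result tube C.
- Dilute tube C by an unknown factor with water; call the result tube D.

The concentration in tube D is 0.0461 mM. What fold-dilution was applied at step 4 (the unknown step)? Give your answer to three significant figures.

3.00-fold

Step 1: 0.55 mL + 12 mL = 12.55 mL total → factor 12.55/0.55 = 22.818
Step 2: 2.65 mL brought to 42 mL → factor 42/2.65 = 15.849
Step 3: 4-fold → factor 4
Step 4: unknown factor x
Product of known-step factors = 1446.6
Overall factor = 0.200 M / (0.0461 mM) = 4338.4
x = 4338.4 / 1446.6 = 3.00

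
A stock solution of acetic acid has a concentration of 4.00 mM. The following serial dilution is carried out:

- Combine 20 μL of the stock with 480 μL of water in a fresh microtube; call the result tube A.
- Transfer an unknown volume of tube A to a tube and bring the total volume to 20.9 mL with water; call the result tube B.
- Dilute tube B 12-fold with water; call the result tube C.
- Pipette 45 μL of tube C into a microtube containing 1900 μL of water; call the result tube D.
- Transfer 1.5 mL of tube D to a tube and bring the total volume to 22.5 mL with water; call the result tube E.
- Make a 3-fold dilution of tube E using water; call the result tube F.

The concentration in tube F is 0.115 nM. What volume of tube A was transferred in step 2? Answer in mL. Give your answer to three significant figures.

Step 1: 20 μL + 480 μL = 500 μL total → factor 500/20 = 25
Step 2: v brought to 20.9 mL → factor = 20.9 mL/v
Step 3: 12-fold → factor 12
Step 4: 45 μL + 1900 μL = 1945 μL total → factor 1945/45 = 43.222
Step 5: 1.5 mL brought to 22.5 mL → factor 22.5/1.5 = 15
Step 6: 3-fold → factor 3
Product of known-step factors = 5.835 × 10^5
Overall factor = 4.00 mM / (0.115 nM) = 3.4783 × 10^7
Step-2 factor = 3.4783 × 10^7 / 5.835 × 10^5 = 59.61
v = 20.9 mL / 59.61 = 0.351 mL

0.351 mL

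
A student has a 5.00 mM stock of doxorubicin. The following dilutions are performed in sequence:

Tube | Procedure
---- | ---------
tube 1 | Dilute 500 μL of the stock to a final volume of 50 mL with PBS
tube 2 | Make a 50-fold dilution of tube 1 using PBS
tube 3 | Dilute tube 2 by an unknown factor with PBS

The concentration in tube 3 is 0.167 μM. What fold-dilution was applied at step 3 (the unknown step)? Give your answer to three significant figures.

5.99-fold

Step 1: 500 μL brought to 50 mL → factor 50000/500 = 100
Step 2: 50-fold → factor 50
Step 3: unknown factor x
Product of known-step factors = 5000
Overall factor = 5.00 mM / (0.167 μM) = 29940
x = 29940 / 5000 = 5.99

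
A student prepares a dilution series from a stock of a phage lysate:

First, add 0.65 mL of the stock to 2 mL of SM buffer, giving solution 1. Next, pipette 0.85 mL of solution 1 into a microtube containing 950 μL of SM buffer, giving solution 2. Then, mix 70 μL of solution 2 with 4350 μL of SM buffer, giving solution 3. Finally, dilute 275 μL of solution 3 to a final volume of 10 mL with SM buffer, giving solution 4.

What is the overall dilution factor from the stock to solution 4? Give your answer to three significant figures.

1.98 × 10^4

Step 1: 0.65 mL + 2 mL = 2.65 mL total → factor 2.65/0.65 = 4.0769
Step 2: 0.85 mL + 950 μL = 1.8 mL total → factor 1.8/0.85 = 2.1176
Step 3: 70 μL + 4350 μL = 4420 μL total → factor 4420/70 = 63.143
Step 4: 275 μL brought to 10 mL → factor 10000/275 = 36.364
Overall dilution factor = 4.0769 × 2.1176 × 63.143 × 36.364 = 19823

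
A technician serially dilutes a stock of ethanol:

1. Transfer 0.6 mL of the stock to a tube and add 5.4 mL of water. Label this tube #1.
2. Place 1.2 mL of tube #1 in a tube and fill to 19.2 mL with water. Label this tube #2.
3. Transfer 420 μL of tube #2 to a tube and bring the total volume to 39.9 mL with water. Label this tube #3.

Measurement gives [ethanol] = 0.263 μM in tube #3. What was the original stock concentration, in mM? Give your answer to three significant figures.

4.00 mM

Step 1: 0.6 mL + 5.4 mL = 6 mL total → factor 6/0.6 = 10
Step 2: 1.2 mL brought to 19.2 mL → factor 19.2/1.2 = 16
Step 3: 420 μL brought to 39.9 mL → factor 39900/420 = 95
Overall dilution factor = 10 × 16 × 95 = 15200
Stock = 0.263 μM × 15200 = 3998 μM = 4.00 mM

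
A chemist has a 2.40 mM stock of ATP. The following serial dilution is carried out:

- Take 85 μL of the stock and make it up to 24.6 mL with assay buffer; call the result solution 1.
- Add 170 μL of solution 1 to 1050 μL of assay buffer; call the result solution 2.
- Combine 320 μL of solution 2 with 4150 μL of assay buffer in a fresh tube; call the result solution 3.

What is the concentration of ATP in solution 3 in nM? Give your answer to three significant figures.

Step 1: 85 μL brought to 24.6 mL → factor 24600/85 = 289.41
Step 2: 170 μL + 1050 μL = 1220 μL total → factor 1220/170 = 7.1765
Step 3: 320 μL + 4150 μL = 4470 μL total → factor 4470/320 = 13.969
Overall dilution factor = 289.41 × 7.1765 × 13.969 = 29012
Final = 2.40 mM / 29012 = 8.272 × 10^-5 mM = 82.7 nM

82.7 nM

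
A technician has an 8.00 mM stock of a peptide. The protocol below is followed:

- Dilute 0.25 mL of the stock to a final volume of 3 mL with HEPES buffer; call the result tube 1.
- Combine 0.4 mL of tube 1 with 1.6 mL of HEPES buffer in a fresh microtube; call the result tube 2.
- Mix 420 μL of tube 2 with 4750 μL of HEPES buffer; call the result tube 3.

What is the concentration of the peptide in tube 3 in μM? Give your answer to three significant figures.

Step 1: 0.25 mL brought to 3 mL → factor 3/0.25 = 12
Step 2: 0.4 mL + 1.6 mL = 2 mL total → factor 2/0.4 = 5
Step 3: 420 μL + 4750 μL = 5170 μL total → factor 5170/420 = 12.31
Overall dilution factor = 12 × 5 × 12.31 = 738.57
Final = 8.00 mM / 738.57 = 0.01083 mM = 10.8 μM

10.8 μM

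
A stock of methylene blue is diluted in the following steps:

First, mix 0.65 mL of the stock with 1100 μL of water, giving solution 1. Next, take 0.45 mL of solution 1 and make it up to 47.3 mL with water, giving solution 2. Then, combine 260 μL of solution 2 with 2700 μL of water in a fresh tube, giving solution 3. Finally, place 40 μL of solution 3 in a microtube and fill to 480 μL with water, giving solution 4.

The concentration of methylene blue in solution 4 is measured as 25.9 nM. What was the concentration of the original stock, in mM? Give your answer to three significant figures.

Step 1: 0.65 mL + 1100 μL = 1.75 mL total → factor 1.75/0.65 = 2.6923
Step 2: 0.45 mL brought to 47.3 mL → factor 47.3/0.45 = 105.11
Step 3: 260 μL + 2700 μL = 2960 μL total → factor 2960/260 = 11.385
Step 4: 40 μL brought to 480 μL → factor 480/40 = 12
Overall dilution factor = 2.6923 × 105.11 × 11.385 × 12 = 38661
Stock = 25.9 nM × 38661 = 1.001 × 10^6 nM = 1.00 mM

1.00 mM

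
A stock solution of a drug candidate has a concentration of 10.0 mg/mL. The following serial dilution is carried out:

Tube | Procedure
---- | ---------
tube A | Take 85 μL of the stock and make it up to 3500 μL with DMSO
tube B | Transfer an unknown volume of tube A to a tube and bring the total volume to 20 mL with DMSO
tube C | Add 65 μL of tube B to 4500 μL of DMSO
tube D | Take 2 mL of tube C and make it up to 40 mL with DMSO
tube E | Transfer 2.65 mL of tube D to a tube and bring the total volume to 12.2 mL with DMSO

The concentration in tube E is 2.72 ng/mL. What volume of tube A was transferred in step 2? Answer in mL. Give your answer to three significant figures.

1.45 mL

Step 1: 85 μL brought to 3500 μL → factor 3500/85 = 41.176
Step 2: v brought to 20 mL → factor = 20 mL/v
Step 3: 65 μL + 4500 μL = 4565 μL total → factor 4565/65 = 70.231
Step 4: 2 mL brought to 40 mL → factor 40/2 = 20
Step 5: 2.65 mL brought to 12.2 mL → factor 12.2/2.65 = 4.6038
Product of known-step factors = 2.6627 × 10^5
Overall factor = 10.0 mg/mL / (2.72 ng/mL) = 3.6765 × 10^6
Step-2 factor = 3.6765 × 10^6 / 2.6627 × 10^5 = 13.807
v = 20 mL / 13.807 = 1.45 mL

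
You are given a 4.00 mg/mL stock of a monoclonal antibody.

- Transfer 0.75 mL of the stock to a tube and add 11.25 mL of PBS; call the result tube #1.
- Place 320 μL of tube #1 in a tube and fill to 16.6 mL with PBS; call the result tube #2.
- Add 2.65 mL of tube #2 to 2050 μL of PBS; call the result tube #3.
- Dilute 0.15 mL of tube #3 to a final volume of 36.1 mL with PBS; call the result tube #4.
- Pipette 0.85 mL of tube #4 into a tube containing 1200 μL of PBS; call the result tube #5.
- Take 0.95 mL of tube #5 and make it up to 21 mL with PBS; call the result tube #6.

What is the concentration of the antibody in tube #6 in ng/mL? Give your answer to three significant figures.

0.212 ng/mL

Step 1: 0.75 mL + 11.25 mL = 12 mL total → factor 12/0.75 = 16
Step 2: 320 μL brought to 16.6 mL → factor 16600/320 = 51.875
Step 3: 2.65 mL + 2050 μL = 4.7 mL total → factor 4.7/2.65 = 1.7736
Step 4: 0.15 mL brought to 36.1 mL → factor 36.1/0.15 = 240.67
Step 5: 0.85 mL + 1200 μL = 2.05 mL total → factor 2.05/0.85 = 2.4118
Step 6: 0.95 mL brought to 21 mL → factor 21/0.95 = 22.105
Overall dilution factor = 16 × 51.875 × 1.7736 × 240.67 × 2.4118 × 22.105 = 1.8888 × 10^7
Final = 4.00 mg/mL / 1.8888 × 10^7 = 2.118 × 10^-7 mg/mL = 0.212 ng/mL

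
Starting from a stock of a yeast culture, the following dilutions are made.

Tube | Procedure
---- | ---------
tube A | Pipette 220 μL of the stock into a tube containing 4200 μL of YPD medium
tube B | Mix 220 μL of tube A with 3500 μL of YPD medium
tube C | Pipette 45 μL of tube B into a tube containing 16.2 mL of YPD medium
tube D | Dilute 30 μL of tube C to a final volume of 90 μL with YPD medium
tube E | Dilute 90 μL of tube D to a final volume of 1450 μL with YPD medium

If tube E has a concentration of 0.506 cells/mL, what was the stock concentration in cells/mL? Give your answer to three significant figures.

Step 1: 220 μL + 4200 μL = 4420 μL total → factor 4420/220 = 20.091
Step 2: 220 μL + 3500 μL = 3720 μL total → factor 3720/220 = 16.909
Step 3: 45 μL + 16.2 mL = 16245 μL total → factor 16245/45 = 361
Step 4: 30 μL brought to 90 μL → factor 90/30 = 3
Step 5: 90 μL brought to 1450 μL → factor 1450/90 = 16.111
Overall dilution factor = 20.091 × 16.909 × 361 × 3 × 16.111 = 5.9275 × 10^6
Stock = 0.506 cells/mL × 5.9275 × 10^6 = 3.00 × 10^6 cells/mL

3.00 × 10^6 cells/mL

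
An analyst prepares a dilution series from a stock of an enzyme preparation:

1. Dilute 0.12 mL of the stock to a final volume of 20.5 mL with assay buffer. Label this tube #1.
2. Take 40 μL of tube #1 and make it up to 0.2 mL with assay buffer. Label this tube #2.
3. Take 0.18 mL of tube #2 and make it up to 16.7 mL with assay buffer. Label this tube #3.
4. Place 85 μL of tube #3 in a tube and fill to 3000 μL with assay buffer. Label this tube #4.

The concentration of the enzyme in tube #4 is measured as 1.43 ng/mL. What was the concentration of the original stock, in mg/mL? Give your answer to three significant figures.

Step 1: 0.12 mL brought to 20.5 mL → factor 20.5/0.12 = 170.83
Step 2: 40 μL brought to 0.2 mL → factor 200/40 = 5
Step 3: 0.18 mL brought to 16.7 mL → factor 16.7/0.18 = 92.778
Step 4: 85 μL brought to 3000 μL → factor 3000/85 = 35.294
Overall dilution factor = 170.83 × 5 × 92.778 × 35.294 = 2.797 × 10^6
Stock = 1.43 ng/mL × 2.797 × 10^6 = 4.000 × 10^6 ng/mL = 4.00 mg/mL

4.00 mg/mL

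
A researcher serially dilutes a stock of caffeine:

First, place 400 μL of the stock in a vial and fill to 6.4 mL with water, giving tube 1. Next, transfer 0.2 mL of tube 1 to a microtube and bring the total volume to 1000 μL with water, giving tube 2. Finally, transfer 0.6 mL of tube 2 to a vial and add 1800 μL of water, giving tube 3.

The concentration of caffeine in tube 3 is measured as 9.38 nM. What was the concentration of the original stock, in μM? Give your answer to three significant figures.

Step 1: 400 μL brought to 6.4 mL → factor 6400/400 = 16
Step 2: 0.2 mL brought to 1000 μL → factor 1/0.2 = 5
Step 3: 0.6 mL + 1800 μL = 2.4 mL total → factor 2.4/0.6 = 4
Overall dilution factor = 16 × 5 × 4 = 320
Stock = 9.38 nM × 320 = 3002 nM = 3.00 μM

3.00 μM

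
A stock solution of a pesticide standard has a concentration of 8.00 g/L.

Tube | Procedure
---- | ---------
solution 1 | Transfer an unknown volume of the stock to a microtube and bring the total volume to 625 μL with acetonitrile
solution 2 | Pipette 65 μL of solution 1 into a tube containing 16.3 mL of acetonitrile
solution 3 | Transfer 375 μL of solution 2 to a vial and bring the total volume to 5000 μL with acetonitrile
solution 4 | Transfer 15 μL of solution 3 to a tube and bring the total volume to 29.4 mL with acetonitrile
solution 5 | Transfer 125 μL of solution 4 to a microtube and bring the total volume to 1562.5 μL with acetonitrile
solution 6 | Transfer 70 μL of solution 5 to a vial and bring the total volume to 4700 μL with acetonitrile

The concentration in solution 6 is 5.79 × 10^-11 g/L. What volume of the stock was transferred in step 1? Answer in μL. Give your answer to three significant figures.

Step 1: v brought to 625 μL → factor = 625 μL/v
Step 2: 65 μL + 16.3 mL = 16365 μL total → factor 16365/65 = 251.77
Step 3: 375 μL brought to 5000 μL → factor 5000/375 = 13.333
Step 4: 15 μL brought to 29.4 mL → factor 29400/15 = 1960
Step 5: 125 μL brought to 1562.5 μL → factor 1562.5/125 = 12.5
Step 6: 70 μL brought to 4700 μL → factor 4700/70 = 67.143
Product of known-step factors = 5.5221 × 10^9
Overall factor = 8.00 g/L / (5.79 × 10^-11 g/L) = 1.3817 × 10^11
Step-1 factor = 1.3817 × 10^11 / 5.5221 × 10^9 = 25.021
v = 625 μL / 25.021 = 25.0 μL

25.0 μL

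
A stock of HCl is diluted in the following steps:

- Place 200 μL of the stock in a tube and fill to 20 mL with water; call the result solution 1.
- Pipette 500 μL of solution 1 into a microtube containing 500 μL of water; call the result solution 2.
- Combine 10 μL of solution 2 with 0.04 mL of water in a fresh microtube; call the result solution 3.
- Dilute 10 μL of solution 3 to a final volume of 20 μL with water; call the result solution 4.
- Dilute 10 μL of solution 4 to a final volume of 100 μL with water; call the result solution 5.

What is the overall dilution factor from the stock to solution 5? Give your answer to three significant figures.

2.00 × 10^4

Step 1: 200 μL brought to 20 mL → factor 20000/200 = 100
Step 2: 500 μL + 500 μL = 1000 μL total → factor 1000/500 = 2
Step 3: 10 μL + 0.04 mL = 50 μL total → factor 50/10 = 5
Step 4: 10 μL brought to 20 μL → factor 20/10 = 2
Step 5: 10 μL brought to 100 μL → factor 100/10 = 10
Overall dilution factor = 100 × 2 × 5 × 2 × 10 = 20000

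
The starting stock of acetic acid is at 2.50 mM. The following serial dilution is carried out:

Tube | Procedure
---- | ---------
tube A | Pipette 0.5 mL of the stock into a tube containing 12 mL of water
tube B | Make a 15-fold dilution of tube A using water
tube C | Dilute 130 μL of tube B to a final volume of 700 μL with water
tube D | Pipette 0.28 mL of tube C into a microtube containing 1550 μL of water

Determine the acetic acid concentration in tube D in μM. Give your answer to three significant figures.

Step 1: 0.5 mL + 12 mL = 12.5 mL total → factor 12.5/0.5 = 25
Step 2: 15-fold → factor 15
Step 3: 130 μL brought to 700 μL → factor 700/130 = 5.3846
Step 4: 0.28 mL + 1550 μL = 1.83 mL total → factor 1.83/0.28 = 6.5357
Overall dilution factor = 25 × 15 × 5.3846 × 6.5357 = 13197
Final = 2.50 mM / 13197 = 0.0001894 mM = 0.189 μM

0.189 μM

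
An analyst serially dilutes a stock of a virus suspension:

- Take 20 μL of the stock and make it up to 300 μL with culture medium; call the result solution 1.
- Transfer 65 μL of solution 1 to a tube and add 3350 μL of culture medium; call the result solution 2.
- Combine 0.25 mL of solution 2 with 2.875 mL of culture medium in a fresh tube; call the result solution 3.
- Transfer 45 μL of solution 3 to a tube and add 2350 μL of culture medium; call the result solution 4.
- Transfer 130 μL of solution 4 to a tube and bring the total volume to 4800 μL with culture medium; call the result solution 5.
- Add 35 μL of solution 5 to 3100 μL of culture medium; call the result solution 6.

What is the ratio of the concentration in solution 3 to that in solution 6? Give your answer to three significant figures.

1.76 × 10^5

Step 1: 20 μL brought to 300 μL → factor 300/20 = 15
Step 2: 65 μL + 3350 μL = 3415 μL total → factor 3415/65 = 52.538
Step 3: 0.25 mL + 2.875 mL = 3.125 mL total → factor 3.125/0.25 = 12.5
Step 4: 45 μL + 2350 μL = 2395 μL total → factor 2395/45 = 53.222
Step 5: 130 μL brought to 4800 μL → factor 4800/130 = 36.923
Step 6: 35 μL + 3100 μL = 3135 μL total → factor 3135/35 = 89.571
Dilution factor to solution 3 = 9851; to solution 6 = 1.734 × 10^9
[solution 3]/[solution 6] = (factor to solution 6)/(factor to solution 3) = 1.734 × 10^9/9851 = 1.76 × 10^5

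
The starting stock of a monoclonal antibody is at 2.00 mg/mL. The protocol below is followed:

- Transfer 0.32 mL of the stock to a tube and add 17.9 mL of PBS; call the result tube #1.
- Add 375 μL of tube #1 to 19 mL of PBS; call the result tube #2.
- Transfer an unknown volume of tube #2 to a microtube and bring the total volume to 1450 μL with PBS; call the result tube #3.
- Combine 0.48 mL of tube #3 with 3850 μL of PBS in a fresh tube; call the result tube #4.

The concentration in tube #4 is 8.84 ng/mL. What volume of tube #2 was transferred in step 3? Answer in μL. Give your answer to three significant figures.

Step 1: 0.32 mL + 17.9 mL = 18.22 mL total → factor 18.22/0.32 = 56.938
Step 2: 375 μL + 19 mL = 19375 μL total → factor 19375/375 = 51.667
Step 3: v brought to 1450 μL → factor = 1450 μL/v
Step 4: 0.48 mL + 3850 μL = 4.33 mL total → factor 4.33/0.48 = 9.0208
Product of known-step factors = 26537
Overall factor = 2.00 mg/mL / (8.84 ng/mL) = 2.2624 × 10^5
Step-3 factor = 2.2624 × 10^5 / 26537 = 8.5255
v = 1450 μL / 8.5255 = 170 μL

170 μL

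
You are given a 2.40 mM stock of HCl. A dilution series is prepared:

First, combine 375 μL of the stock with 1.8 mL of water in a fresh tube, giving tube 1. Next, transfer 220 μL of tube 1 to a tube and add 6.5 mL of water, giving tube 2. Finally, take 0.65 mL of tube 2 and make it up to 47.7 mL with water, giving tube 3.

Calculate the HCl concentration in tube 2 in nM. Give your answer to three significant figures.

Step 1: 375 μL + 1.8 mL = 2175 μL total → factor 2175/375 = 5.8
Step 2: 220 μL + 6.5 mL = 6720 μL total → factor 6720/220 = 30.545
Dilution factor through tube 2 = 5.8 × 30.545 = 177.16
[tube 2] = 2.40 mM / 177.16 = 0.01355 mM = 1.35 × 10^4 nM

1.35 × 10^4 nM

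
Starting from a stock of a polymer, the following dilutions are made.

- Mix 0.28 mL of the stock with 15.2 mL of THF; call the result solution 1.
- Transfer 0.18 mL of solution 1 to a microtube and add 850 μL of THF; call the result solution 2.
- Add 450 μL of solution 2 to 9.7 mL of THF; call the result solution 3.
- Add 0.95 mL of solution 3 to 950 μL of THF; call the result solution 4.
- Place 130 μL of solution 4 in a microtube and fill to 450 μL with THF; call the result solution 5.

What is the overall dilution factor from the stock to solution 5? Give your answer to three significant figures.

Step 1: 0.28 mL + 15.2 mL = 15.48 mL total → factor 15.48/0.28 = 55.286
Step 2: 0.18 mL + 850 μL = 1.03 mL total → factor 1.03/0.18 = 5.7222
Step 3: 450 μL + 9.7 mL = 10150 μL total → factor 10150/450 = 22.556
Step 4: 0.95 mL + 950 μL = 1.9 mL total → factor 1.9/0.95 = 2
Step 5: 130 μL brought to 450 μL → factor 450/130 = 3.4615
Overall dilution factor = 55.286 × 5.7222 × 22.556 × 2 × 3.4615 = 49400

4.94 × 10^4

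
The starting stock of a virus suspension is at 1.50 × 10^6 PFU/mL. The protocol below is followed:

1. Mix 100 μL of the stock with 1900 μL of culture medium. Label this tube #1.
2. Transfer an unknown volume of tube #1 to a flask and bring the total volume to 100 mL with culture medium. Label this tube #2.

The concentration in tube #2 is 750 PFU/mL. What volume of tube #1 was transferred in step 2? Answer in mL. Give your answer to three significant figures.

1.00 mL

Step 1: 100 μL + 1900 μL = 2000 μL total → factor 2000/100 = 20
Step 2: v brought to 100 mL → factor = 100 mL/v
Product of known-step factors = 20
Overall factor = 1.50 × 10^6 PFU/mL / (750 PFU/mL) = 2000
Step-2 factor = 2000 / 20 = 100
v = 100 mL / 100 = 1.00 mL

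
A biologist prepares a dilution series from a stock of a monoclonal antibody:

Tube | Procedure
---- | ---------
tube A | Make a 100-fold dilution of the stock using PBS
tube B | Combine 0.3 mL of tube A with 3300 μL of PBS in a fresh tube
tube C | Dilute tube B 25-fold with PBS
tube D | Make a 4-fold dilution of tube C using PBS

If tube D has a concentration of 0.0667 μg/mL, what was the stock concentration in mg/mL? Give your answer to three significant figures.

Step 1: 100-fold → factor 100
Step 2: 0.3 mL + 3300 μL = 3.6 mL total → factor 3.6/0.3 = 12
Step 3: 25-fold → factor 25
Step 4: 4-fold → factor 4
Overall dilution factor = 100 × 12 × 25 × 4 = 1.2 × 10^5
Stock = 0.0667 μg/mL × 1.2 × 10^5 = 8004 μg/mL = 8.00 mg/mL

8.00 mg/mL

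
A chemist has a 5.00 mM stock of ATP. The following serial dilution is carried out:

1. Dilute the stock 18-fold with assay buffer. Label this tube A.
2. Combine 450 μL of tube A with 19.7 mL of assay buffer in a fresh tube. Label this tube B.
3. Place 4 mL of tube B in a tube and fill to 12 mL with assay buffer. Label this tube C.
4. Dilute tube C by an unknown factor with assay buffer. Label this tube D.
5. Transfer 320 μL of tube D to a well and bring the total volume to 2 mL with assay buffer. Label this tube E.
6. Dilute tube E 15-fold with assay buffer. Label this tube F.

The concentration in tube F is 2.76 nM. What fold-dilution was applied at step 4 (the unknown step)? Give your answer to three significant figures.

Step 1: 18-fold → factor 18
Step 2: 450 μL + 19.7 mL = 20150 μL total → factor 20150/450 = 44.778
Step 3: 4 mL brought to 12 mL → factor 12/4 = 3
Step 4: unknown factor x
Step 5: 320 μL brought to 2 mL → factor 2000/320 = 6.25
Step 6: 15-fold → factor 15
Product of known-step factors = 2.2669 × 10^5
Overall factor = 5.00 mM / (2.76 nM) = 1.8116 × 10^6
x = 1.8116 × 10^6 / 2.2669 × 10^5 = 7.99

7.99-fold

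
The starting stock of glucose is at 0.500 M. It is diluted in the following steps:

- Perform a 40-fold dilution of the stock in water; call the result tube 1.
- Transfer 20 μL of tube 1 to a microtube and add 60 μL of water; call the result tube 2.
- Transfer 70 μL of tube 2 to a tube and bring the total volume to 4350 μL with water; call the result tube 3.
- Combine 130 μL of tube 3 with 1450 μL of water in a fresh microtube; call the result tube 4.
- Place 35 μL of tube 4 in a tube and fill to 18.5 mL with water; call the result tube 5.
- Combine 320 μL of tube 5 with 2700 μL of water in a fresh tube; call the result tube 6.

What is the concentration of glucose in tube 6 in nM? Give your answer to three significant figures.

0.829 nM

Step 1: 40-fold → factor 40
Step 2: 20 μL + 60 μL = 80 μL total → factor 80/20 = 4
Step 3: 70 μL brought to 4350 μL → factor 4350/70 = 62.143
Step 4: 130 μL + 1450 μL = 1580 μL total → factor 1580/130 = 12.154
Step 5: 35 μL brought to 18.5 mL → factor 18500/35 = 528.57
Step 6: 320 μL + 2700 μL = 3020 μL total → factor 3020/320 = 9.4375
Overall dilution factor = 40 × 4 × 62.143 × 12.154 × 528.57 × 9.4375 = 6.0282 × 10^8
Final = 0.500 M / 6.0282 × 10^8 = 8.294 × 10^-10 M = 0.829 nM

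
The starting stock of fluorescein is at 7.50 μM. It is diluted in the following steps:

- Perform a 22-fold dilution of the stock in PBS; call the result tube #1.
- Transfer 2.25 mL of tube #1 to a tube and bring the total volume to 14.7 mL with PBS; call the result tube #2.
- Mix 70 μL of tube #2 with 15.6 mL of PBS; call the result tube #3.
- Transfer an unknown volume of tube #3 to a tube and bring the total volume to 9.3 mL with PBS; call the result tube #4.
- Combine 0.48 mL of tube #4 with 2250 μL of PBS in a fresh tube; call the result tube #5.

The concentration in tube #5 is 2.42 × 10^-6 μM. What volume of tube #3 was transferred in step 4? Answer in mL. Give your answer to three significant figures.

Step 1: 22-fold → factor 22
Step 2: 2.25 mL brought to 14.7 mL → factor 14.7/2.25 = 6.5333
Step 3: 70 μL + 15.6 mL = 15670 μL total → factor 15670/70 = 223.86
Step 4: v brought to 9.3 mL → factor = 9.3 mL/v
Step 5: 0.48 mL + 2250 μL = 2.73 mL total → factor 2.73/0.48 = 5.6875
Product of known-step factors = 1.83 × 10^5
Overall factor = 7.50 μM / (2.42 × 10^-6 μM) = 3.0992 × 10^6
Step-4 factor = 3.0992 × 10^6 / 1.83 × 10^5 = 16.935
v = 9.3 mL / 16.935 = 0.549 mL

0.549 mL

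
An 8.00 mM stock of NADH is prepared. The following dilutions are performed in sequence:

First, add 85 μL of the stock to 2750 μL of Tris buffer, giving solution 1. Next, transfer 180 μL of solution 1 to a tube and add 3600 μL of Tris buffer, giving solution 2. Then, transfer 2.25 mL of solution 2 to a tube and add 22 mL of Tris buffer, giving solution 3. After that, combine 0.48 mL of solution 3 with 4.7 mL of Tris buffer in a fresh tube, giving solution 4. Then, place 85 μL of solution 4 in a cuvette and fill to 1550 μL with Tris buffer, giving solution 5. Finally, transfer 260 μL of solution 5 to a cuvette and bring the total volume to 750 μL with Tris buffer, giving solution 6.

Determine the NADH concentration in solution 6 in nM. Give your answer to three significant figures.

1.87 nM

Step 1: 85 μL + 2750 μL = 2835 μL total → factor 2835/85 = 33.353
Step 2: 180 μL + 3600 μL = 3780 μL total → factor 3780/180 = 21
Step 3: 2.25 mL + 22 mL = 24.25 mL total → factor 24.25/2.25 = 10.778
Step 4: 0.48 mL + 4.7 mL = 5.18 mL total → factor 5.18/0.48 = 10.792
Step 5: 85 μL brought to 1550 μL → factor 1550/85 = 18.235
Step 6: 260 μL brought to 750 μL → factor 750/260 = 2.8846
Overall dilution factor = 33.353 × 21 × 10.778 × 10.792 × 18.235 × 2.8846 = 4.2852 × 10^6
Final = 8.00 mM / 4.2852 × 10^6 = 1.867 × 10^-6 mM = 1.87 nM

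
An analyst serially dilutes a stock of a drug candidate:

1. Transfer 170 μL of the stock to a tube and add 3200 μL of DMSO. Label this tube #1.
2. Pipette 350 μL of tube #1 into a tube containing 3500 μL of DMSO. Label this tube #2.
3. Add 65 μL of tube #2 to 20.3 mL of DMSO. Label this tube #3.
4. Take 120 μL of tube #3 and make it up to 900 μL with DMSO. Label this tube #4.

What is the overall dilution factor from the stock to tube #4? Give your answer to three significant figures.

5.12 × 10^5

Step 1: 170 μL + 3200 μL = 3370 μL total → factor 3370/170 = 19.824
Step 2: 350 μL + 3500 μL = 3850 μL total → factor 3850/350 = 11
Step 3: 65 μL + 20.3 mL = 20365 μL total → factor 20365/65 = 313.31
Step 4: 120 μL brought to 900 μL → factor 900/120 = 7.5
Overall dilution factor = 19.824 × 11 × 313.31 × 7.5 = 5.124 × 10^5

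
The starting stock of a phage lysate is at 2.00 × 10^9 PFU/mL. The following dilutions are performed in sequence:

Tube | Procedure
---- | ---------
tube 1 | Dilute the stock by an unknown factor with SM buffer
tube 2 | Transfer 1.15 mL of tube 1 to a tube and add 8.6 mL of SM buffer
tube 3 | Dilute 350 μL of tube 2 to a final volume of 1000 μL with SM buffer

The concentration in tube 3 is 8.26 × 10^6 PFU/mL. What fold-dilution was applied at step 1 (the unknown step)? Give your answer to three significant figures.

Step 1: unknown factor x
Step 2: 1.15 mL + 8.6 mL = 9.75 mL total → factor 9.75/1.15 = 8.4783
Step 3: 350 μL brought to 1000 μL → factor 1000/350 = 2.8571
Product of known-step factors = 24.224
Overall factor = 2.00 × 10^9 PFU/mL / (8.26 × 10^6 PFU/mL) = 242.13
x = 242.13 / 24.224 = 10.0

10.0-fold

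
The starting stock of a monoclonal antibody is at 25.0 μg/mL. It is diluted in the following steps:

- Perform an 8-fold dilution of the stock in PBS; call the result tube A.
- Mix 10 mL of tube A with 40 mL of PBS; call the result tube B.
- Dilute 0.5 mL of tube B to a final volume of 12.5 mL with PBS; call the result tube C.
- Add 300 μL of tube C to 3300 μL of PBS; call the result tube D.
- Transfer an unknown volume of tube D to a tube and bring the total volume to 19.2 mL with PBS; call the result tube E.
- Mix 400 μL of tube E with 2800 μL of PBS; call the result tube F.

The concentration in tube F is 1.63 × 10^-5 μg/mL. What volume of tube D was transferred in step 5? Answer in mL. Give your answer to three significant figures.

1.20 mL

Step 1: 8-fold → factor 8
Step 2: 10 mL + 40 mL = 50 mL total → factor 50/10 = 5
Step 3: 0.5 mL brought to 12.5 mL → factor 12.5/0.5 = 25
Step 4: 300 μL + 3300 μL = 3600 μL total → factor 3600/300 = 12
Step 5: v brought to 19.2 mL → factor = 19.2 mL/v
Step 6: 400 μL + 2800 μL = 3200 μL total → factor 3200/400 = 8
Product of known-step factors = 96000
Overall factor = 25.0 μg/mL / (1.63 × 10^-5 μg/mL) = 1.5337 × 10^6
Step-5 factor = 1.5337 × 10^6 / 96000 = 15.976
v = 19.2 mL / 15.976 = 1.20 mL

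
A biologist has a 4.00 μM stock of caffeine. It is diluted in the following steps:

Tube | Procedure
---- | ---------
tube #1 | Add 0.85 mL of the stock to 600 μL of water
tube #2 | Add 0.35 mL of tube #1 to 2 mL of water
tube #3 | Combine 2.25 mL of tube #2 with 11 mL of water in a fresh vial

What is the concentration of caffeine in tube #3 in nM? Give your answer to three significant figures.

59.3 nM

Step 1: 0.85 mL + 600 μL = 1.45 mL total → factor 1.45/0.85 = 1.7059
Step 2: 0.35 mL + 2 mL = 2.35 mL total → factor 2.35/0.35 = 6.7143
Step 3: 2.25 mL + 11 mL = 13.25 mL total → factor 13.25/2.25 = 5.8889
Overall dilution factor = 1.7059 × 6.7143 × 5.8889 = 67.45
Final = 4.00 μM / 67.45 = 0.05930 μM = 59.3 nM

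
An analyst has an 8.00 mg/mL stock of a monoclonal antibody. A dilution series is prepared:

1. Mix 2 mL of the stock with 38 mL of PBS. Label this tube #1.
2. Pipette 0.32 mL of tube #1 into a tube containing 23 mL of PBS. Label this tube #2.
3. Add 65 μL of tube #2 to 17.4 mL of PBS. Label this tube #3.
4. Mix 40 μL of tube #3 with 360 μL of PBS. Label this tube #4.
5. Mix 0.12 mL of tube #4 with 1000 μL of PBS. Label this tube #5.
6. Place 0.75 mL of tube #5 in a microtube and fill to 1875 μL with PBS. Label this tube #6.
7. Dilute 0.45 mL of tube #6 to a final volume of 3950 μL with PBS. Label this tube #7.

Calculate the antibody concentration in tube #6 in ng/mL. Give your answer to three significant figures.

0.0875 ng/mL

Step 1: 2 mL + 38 mL = 40 mL total → factor 40/2 = 20
Step 2: 0.32 mL + 23 mL = 23.32 mL total → factor 23.32/0.32 = 72.875
Step 3: 65 μL + 17.4 mL = 17465 μL total → factor 17465/65 = 268.69
Step 4: 40 μL + 360 μL = 400 μL total → factor 400/40 = 10
Step 5: 0.12 mL + 1000 μL = 1.12 mL total → factor 1.12/0.12 = 9.3333
Step 6: 0.75 mL brought to 1875 μL → factor 1.875/0.75 = 2.5
Dilution factor through tube #6 = 20 × 72.875 × 268.69 × 10 × 9.3333 × 2.5 = 9.1378 × 10^7
[tube #6] = 8.00 mg/mL / 9.1378 × 10^7 = 8.755 × 10^-8 mg/mL = 0.0875 ng/mL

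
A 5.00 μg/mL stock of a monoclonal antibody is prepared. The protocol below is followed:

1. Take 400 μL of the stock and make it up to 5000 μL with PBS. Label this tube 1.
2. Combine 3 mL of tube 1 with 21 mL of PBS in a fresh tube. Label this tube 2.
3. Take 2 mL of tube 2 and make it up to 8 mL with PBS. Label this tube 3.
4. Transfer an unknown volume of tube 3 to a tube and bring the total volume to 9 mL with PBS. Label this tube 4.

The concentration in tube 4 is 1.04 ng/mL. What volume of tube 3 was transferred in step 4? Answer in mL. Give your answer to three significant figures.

0.749 mL

Step 1: 400 μL brought to 5000 μL → factor 5000/400 = 12.5
Step 2: 3 mL + 21 mL = 24 mL total → factor 24/3 = 8
Step 3: 2 mL brought to 8 mL → factor 8/2 = 4
Step 4: v brought to 9 mL → factor = 9 mL/v
Product of known-step factors = 400
Overall factor = 5.00 μg/mL / (1.04 ng/mL) = 4807.7
Step-4 factor = 4807.7 / 400 = 12.019
v = 9 mL / 12.019 = 0.749 mL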